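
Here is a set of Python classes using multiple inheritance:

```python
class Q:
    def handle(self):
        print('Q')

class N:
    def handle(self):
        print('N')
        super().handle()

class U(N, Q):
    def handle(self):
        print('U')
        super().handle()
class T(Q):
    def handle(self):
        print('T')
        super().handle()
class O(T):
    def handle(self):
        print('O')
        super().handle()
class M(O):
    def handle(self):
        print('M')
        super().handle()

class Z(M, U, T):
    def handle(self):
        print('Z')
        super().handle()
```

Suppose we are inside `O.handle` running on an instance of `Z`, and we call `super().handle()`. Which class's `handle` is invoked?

L[Z] = Z + merge(L[M], L[U], L[T], [M U T])
  take M:  [M O T Q object] + [U N Q object] + [T Q object] + [M U T]
  take O:  [O T Q object] + [U N Q object] + [T Q object] + [U T]
  take U:  [T Q object] + [U N Q object] + [T Q object] + [U T]
  take T:  [T Q object] + [N Q object] + [T Q object] + [T]
  take N:  [Q object] + [N Q object] + [Q object]
  take Q:  [Q object] + [Q object] + [Q object]
  take object:  [object] + [object] + [object]
MRO: Z M O U T N Q object
super() in O.handle on a Z instance goes to the class after O in Z's MRO: U.

U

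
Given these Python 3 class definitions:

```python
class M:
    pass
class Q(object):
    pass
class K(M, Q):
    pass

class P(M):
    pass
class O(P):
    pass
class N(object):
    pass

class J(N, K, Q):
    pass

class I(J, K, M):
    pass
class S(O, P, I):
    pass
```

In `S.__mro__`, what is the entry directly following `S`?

O

L[S] = S + merge(L[O], L[P], L[I], [O P I])
  take O:  [O P M object] + [P M object] + [I J N K M Q object] + [O P I]
  take P:  [P M object] + [P M object] + [I J N K M Q object] + [P I]
  take I:  [M object] + [M object] + [I J N K M Q object] + [I]
  take J:  [M object] + [M object] + [J N K M Q object]
  take N:  [M object] + [M object] + [N K M Q object]
  take K:  [M object] + [M object] + [K M Q object]
  take M:  [M object] + [M object] + [M Q object]
  take Q:  [object] + [object] + [Q object]
  take object:  [object] + [object] + [object]
MRO: S O P I J N K M Q object
S is at position 0; next is O.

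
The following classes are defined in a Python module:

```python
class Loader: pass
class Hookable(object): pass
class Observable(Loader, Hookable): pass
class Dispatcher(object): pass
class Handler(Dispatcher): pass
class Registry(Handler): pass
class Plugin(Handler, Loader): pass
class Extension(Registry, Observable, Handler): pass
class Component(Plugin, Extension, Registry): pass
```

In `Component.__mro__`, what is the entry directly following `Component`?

L[Component] = Component + merge(L[Plugin], L[Extension], L[Registry], [Plugin Extension Registry])
  take Plugin:  [Plugin Handler Dispatcher Loader object] + [Extension Registry Observable Handler Dispatcher Loader Hookable object] + [Registry Handler Dispatcher object] + [Plugin Extension Registry]
  take Extension:  [Handler Dispatcher Loader object] + [Extension Registry Observable Handler Dispatcher Loader Hookable object] + [Registry Handler Dispatcher object] + [Extension Registry]
  take Registry:  [Handler Dispatcher Loader object] + [Registry Observable Handler Dispatcher Loader Hookable object] + [Registry Handler Dispatcher object] + [Registry]
  take Observable:  [Handler Dispatcher Loader object] + [Observable Handler Dispatcher Loader Hookable object] + [Handler Dispatcher object]
  take Handler:  [Handler Dispatcher Loader object] + [Handler Dispatcher Loader Hookable object] + [Handler Dispatcher object]
  take Dispatcher:  [Dispatcher Loader object] + [Dispatcher Loader Hookable object] + [Dispatcher object]
  take Loader:  [Loader object] + [Loader Hookable object] + [object]
  take Hookable:  [object] + [Hookable object] + [object]
  take object:  [object] + [object] + [object]
MRO: Component Plugin Extension Registry Observable Handler Dispatcher Loader Hookable object
Component is at position 0; next is Plugin.

Plugin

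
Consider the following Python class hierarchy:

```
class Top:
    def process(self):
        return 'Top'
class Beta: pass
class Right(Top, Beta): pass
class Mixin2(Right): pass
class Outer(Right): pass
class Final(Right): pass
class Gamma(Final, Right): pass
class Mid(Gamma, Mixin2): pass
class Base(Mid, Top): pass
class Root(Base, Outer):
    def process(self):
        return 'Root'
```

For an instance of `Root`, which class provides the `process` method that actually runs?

L[Root] = Root + merge(L[Base], L[Outer], [Base Outer])
  take Base:  [Base Mid Gamma Final Mixin2 Right Top Beta object] + [Outer Right Top Beta object] + [Base Outer]
  take Mid:  [Mid Gamma Final Mixin2 Right Top Beta object] + [Outer Right Top Beta object] + [Outer]
  take Gamma:  [Gamma Final Mixin2 Right Top Beta object] + [Outer Right Top Beta object] + [Outer]
  take Final:  [Final Mixin2 Right Top Beta object] + [Outer Right Top Beta object] + [Outer]
  take Mixin2:  [Mixin2 Right Top Beta object] + [Outer Right Top Beta object] + [Outer]
  take Outer:  [Right Top Beta object] + [Outer Right Top Beta object] + [Outer]
  take Right:  [Right Top Beta object] + [Right Top Beta object]
  take Top:  [Top Beta object] + [Top Beta object]
  take Beta:  [Beta object] + [Beta object]
  take object:  [object] + [object]
MRO: Root Base Mid Gamma Final Mixin2 Outer Right Top Beta object
process is defined in: Root, Top. First along the MRO is Root.

Root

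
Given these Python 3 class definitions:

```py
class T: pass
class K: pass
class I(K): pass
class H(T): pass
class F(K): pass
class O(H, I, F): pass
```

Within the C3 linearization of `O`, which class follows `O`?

L[O] = O + merge(L[H], L[I], L[F], [H I F])
  take H:  [H T object] + [I K object] + [F K object] + [H I F]
  take T:  [T object] + [I K object] + [F K object] + [I F]
  take I:  [object] + [I K object] + [F K object] + [I F]
  take F:  [object] + [K object] + [F K object] + [F]
  take K:  [object] + [K object] + [K object]
  take object:  [object] + [object] + [object]
MRO: O H T I F K object
O is at position 0; next is H.

H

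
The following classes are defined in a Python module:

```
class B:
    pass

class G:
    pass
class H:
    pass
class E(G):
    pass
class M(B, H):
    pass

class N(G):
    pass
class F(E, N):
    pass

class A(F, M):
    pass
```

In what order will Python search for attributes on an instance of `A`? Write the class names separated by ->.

A -> F -> E -> N -> G -> M -> B -> H -> object

L[A] = A + merge(L[F], L[M], [F M])
  take F:  [F E N G object] + [M B H object] + [F M]
  take E:  [E N G object] + [M B H object] + [M]
  take N:  [N G object] + [M B H object] + [M]
  take G:  [G object] + [M B H object] + [M]
  take M:  [object] + [M B H object] + [M]
  take B:  [object] + [B H object]
  take H:  [object] + [H object]
  take object:  [object] + [object]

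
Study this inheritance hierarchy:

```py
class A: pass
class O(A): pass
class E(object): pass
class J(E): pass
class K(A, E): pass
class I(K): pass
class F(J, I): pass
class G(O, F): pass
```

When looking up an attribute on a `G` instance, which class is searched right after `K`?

L[G] = G + merge(L[O], L[F], [O F])
  take O:  [O A object] + [F J I K A E object] + [O F]
  take F:  [A object] + [F J I K A E object] + [F]
  take J:  [A object] + [J I K A E object]
  take I:  [A object] + [I K A E object]
  take K:  [A object] + [K A E object]
  take A:  [A object] + [A E object]
  take E:  [object] + [E object]
  take object:  [object] + [object]
MRO: G O F J I K A E object
K is at position 5; next is A.

A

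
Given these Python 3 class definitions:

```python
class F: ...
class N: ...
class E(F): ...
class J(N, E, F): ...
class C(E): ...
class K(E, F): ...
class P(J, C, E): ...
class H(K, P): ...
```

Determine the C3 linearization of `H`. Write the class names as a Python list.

L[H] = H + merge(L[K], L[P], [K P])
  take K:  [K E F object] + [P J N C E F object] + [K P]
  take P:  [E F object] + [P J N C E F object] + [P]
  take J:  [E F object] + [J N C E F object]
  take N:  [E F object] + [N C E F object]
  take C:  [E F object] + [C E F object]
  take E:  [E F object] + [E F object]
  take F:  [F object] + [F object]
  take object:  [object] + [object]

[H, K, P, J, N, C, E, F, object]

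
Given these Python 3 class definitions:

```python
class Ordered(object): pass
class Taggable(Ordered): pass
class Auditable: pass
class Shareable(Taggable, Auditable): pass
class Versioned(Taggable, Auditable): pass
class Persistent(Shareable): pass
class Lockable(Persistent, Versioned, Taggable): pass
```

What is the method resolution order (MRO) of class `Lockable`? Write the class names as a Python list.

L[Lockable] = Lockable + merge(L[Persistent], L[Versioned], L[Taggable], [Persistent Versioned Taggable])
  take Persistent:  [Persistent Shareable Taggable Ordered Auditable object] + [Versioned Taggable Ordered Auditable object] + [Taggable Ordered object] + [Persistent Versioned Taggable]
  take Shareable:  [Shareable Taggable Ordered Auditable object] + [Versioned Taggable Ordered Auditable object] + [Taggable Ordered object] + [Versioned Taggable]
  take Versioned:  [Taggable Ordered Auditable object] + [Versioned Taggable Ordered Auditable object] + [Taggable Ordered object] + [Versioned Taggable]
  take Taggable:  [Taggable Ordered Auditable object] + [Taggable Ordered Auditable object] + [Taggable Ordered object] + [Taggable]
  take Ordered:  [Ordered Auditable object] + [Ordered Auditable object] + [Ordered object]
  take Auditable:  [Auditable object] + [Auditable object] + [object]
  take object:  [object] + [object] + [object]

[Lockable, Persistent, Shareable, Versioned, Taggable, Ordered, Auditable, object]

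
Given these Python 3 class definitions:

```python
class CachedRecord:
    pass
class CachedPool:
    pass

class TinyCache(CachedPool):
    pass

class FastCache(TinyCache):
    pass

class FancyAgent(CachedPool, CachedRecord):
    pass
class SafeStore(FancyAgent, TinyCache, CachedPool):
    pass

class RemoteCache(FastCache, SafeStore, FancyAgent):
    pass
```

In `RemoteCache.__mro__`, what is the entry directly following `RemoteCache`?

FastCache

L[RemoteCache] = RemoteCache + merge(L[FastCache], L[SafeStore], L[FancyAgent], [FastCache SafeStore FancyAgent])
  take FastCache:  [FastCache TinyCache CachedPool object] + [SafeStore FancyAgent TinyCache CachedPool CachedRecord object] + [FancyAgent CachedPool CachedRecord object] + [FastCache SafeStore FancyAgent]
  take SafeStore:  [TinyCache CachedPool object] + [SafeStore FancyAgent TinyCache CachedPool CachedRecord object] + [FancyAgent CachedPool CachedRecord object] + [SafeStore FancyAgent]
  take FancyAgent:  [TinyCache CachedPool object] + [FancyAgent TinyCache CachedPool CachedRecord object] + [FancyAgent CachedPool CachedRecord object] + [FancyAgent]
  take TinyCache:  [TinyCache CachedPool object] + [TinyCache CachedPool CachedRecord object] + [CachedPool CachedRecord object]
  take CachedPool:  [CachedPool object] + [CachedPool CachedRecord object] + [CachedPool CachedRecord object]
  take CachedRecord:  [object] + [CachedRecord object] + [CachedRecord object]
  take object:  [object] + [object] + [object]
MRO: RemoteCache FastCache SafeStore FancyAgent TinyCache CachedPool CachedRecord object
RemoteCache is at position 0; next is FastCache.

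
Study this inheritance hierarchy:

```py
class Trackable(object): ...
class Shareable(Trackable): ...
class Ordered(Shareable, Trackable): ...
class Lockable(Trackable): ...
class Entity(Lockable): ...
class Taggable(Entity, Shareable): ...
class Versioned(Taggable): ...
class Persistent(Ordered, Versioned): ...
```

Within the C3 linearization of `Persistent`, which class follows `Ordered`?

L[Persistent] = Persistent + merge(L[Ordered], L[Versioned], [Ordered Versioned])
  take Ordered:  [Ordered Shareable Trackable object] + [Versioned Taggable Entity Lockable Shareable Trackable object] + [Ordered Versioned]
  take Versioned:  [Shareable Trackable object] + [Versioned Taggable Entity Lockable Shareable Trackable object] + [Versioned]
  take Taggable:  [Shareable Trackable object] + [Taggable Entity Lockable Shareable Trackable object]
  take Entity:  [Shareable Trackable object] + [Entity Lockable Shareable Trackable object]
  take Lockable:  [Shareable Trackable object] + [Lockable Shareable Trackable object]
  take Shareable:  [Shareable Trackable object] + [Shareable Trackable object]
  take Trackable:  [Trackable object] + [Trackable object]
  take object:  [object] + [object]
MRO: Persistent Ordered Versioned Taggable Entity Lockable Shareable Trackable object
Ordered is at position 1; next is Versioned.

Versioned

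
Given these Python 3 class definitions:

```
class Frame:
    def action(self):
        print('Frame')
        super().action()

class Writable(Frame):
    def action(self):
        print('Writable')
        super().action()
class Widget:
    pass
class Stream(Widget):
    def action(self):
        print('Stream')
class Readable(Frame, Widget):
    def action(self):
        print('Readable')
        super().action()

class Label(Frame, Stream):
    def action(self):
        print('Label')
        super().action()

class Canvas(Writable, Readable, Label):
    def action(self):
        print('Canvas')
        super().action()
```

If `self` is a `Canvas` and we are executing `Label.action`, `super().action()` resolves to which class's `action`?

Frame

L[Canvas] = Canvas + merge(L[Writable], L[Readable], L[Label], [Writable Readable Label])
  take Writable:  [Writable Frame object] + [Readable Frame Widget object] + [Label Frame Stream Widget object] + [Writable Readable Label]
  take Readable:  [Frame object] + [Readable Frame Widget object] + [Label Frame Stream Widget object] + [Readable Label]
  take Label:  [Frame object] + [Frame Widget object] + [Label Frame Stream Widget object] + [Label]
  take Frame:  [Frame object] + [Frame Widget object] + [Frame Stream Widget object]
  take Stream:  [object] + [Widget object] + [Stream Widget object]
  take Widget:  [object] + [Widget object] + [Widget object]
  take object:  [object] + [object] + [object]
MRO: Canvas Writable Readable Label Frame Stream Widget object
super() in Label.action on a Canvas instance goes to the class after Label in Canvas's MRO: Frame.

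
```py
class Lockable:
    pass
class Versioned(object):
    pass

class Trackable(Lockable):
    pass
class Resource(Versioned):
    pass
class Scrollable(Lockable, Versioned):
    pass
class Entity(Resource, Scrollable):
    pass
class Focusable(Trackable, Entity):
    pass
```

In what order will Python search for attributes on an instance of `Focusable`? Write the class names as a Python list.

[Focusable, Trackable, Entity, Resource, Scrollable, Lockable, Versioned, object]

L[Focusable] = Focusable + merge(L[Trackable], L[Entity], [Trackable Entity])
  take Trackable:  [Trackable Lockable object] + [Entity Resource Scrollable Lockable Versioned object] + [Trackable Entity]
  take Entity:  [Lockable object] + [Entity Resource Scrollable Lockable Versioned object] + [Entity]
  take Resource:  [Lockable object] + [Resource Scrollable Lockable Versioned object]
  take Scrollable:  [Lockable object] + [Scrollable Lockable Versioned object]
  take Lockable:  [Lockable object] + [Lockable Versioned object]
  take Versioned:  [object] + [Versioned object]
  take object:  [object] + [object]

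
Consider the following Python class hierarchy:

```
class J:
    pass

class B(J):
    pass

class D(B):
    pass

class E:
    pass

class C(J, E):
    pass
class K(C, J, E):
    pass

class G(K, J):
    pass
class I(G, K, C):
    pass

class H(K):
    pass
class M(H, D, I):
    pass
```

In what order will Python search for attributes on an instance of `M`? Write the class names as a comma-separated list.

L[M] = M + merge(L[H], L[D], L[I], [H D I])
  take H:  [H K C J E object] + [D B J object] + [I G K C J E object] + [H D I]
  take D:  [K C J E object] + [D B J object] + [I G K C J E object] + [D I]
  take B:  [K C J E object] + [B J object] + [I G K C J E object] + [I]
  take I:  [K C J E object] + [J object] + [I G K C J E object] + [I]
  take G:  [K C J E object] + [J object] + [G K C J E object]
  take K:  [K C J E object] + [J object] + [K C J E object]
  take C:  [C J E object] + [J object] + [C J E object]
  take J:  [J E object] + [J object] + [J E object]
  take E:  [E object] + [object] + [E object]
  take object:  [object] + [object] + [object]

M, H, D, B, I, G, K, C, J, E, object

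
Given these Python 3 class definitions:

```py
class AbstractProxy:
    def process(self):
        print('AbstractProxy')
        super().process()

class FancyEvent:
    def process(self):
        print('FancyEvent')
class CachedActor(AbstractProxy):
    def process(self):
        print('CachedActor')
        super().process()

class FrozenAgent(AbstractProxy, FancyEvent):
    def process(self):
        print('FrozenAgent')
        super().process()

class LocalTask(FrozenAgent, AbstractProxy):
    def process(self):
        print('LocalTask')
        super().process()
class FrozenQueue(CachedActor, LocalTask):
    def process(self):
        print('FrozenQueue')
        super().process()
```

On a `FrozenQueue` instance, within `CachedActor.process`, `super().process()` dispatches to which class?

L[FrozenQueue] = FrozenQueue + merge(L[CachedActor], L[LocalTask], [CachedActor LocalTask])
  take CachedActor:  [CachedActor AbstractProxy object] + [LocalTask FrozenAgent AbstractProxy FancyEvent object] + [CachedActor LocalTask]
  take LocalTask:  [AbstractProxy object] + [LocalTask FrozenAgent AbstractProxy FancyEvent object] + [LocalTask]
  take FrozenAgent:  [AbstractProxy object] + [FrozenAgent AbstractProxy FancyEvent object]
  take AbstractProxy:  [AbstractProxy object] + [AbstractProxy FancyEvent object]
  take FancyEvent:  [object] + [FancyEvent object]
  take object:  [object] + [object]
MRO: FrozenQueue CachedActor LocalTask FrozenAgent AbstractProxy FancyEvent object
super() in CachedActor.process on a FrozenQueue instance goes to the class after CachedActor in FrozenQueue's MRO: LocalTask.

LocalTask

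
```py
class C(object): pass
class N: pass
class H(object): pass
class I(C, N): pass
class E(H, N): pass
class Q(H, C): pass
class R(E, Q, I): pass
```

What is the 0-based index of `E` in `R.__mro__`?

L[R] = R + merge(L[E], L[Q], L[I], [E Q I])
  take E:  [E H N object] + [Q H C object] + [I C N object] + [E Q I]
  take Q:  [H N object] + [Q H C object] + [I C N object] + [Q I]
  take H:  [H N object] + [H C object] + [I C N object] + [I]
  take I:  [N object] + [C object] + [I C N object] + [I]
  take C:  [N object] + [C object] + [C N object]
  take N:  [N object] + [object] + [N object]
  take object:  [object] + [object] + [object]
MRO: R E Q H I C N object
E sits at index 1.

1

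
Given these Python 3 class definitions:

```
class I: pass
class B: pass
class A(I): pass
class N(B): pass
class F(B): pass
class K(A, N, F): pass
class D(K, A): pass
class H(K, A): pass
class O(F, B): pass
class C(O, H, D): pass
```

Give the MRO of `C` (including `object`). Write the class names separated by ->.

L[C] = C + merge(L[O], L[H], L[D], [O H D])
  take O:  [O F B object] + [H K A I N F B object] + [D K A I N F B object] + [O H D]
  take H:  [F B object] + [H K A I N F B object] + [D K A I N F B object] + [H D]
  take D:  [F B object] + [K A I N F B object] + [D K A I N F B object] + [D]
  take K:  [F B object] + [K A I N F B object] + [K A I N F B object]
  take A:  [F B object] + [A I N F B object] + [A I N F B object]
  take I:  [F B object] + [I N F B object] + [I N F B object]
  take N:  [F B object] + [N F B object] + [N F B object]
  take F:  [F B object] + [F B object] + [F B object]
  take B:  [B object] + [B object] + [B object]
  take object:  [object] + [object] + [object]

C -> O -> H -> D -> K -> A -> I -> N -> F -> B -> object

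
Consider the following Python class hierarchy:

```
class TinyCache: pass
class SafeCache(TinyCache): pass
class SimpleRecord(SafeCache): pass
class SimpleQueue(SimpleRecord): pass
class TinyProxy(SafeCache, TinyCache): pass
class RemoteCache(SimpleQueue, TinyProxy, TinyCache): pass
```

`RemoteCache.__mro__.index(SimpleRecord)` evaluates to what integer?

L[RemoteCache] = RemoteCache + merge(L[SimpleQueue], L[TinyProxy], L[TinyCache], [SimpleQueue TinyProxy TinyCache])
  take SimpleQueue:  [SimpleQueue SimpleRecord SafeCache TinyCache object] + [TinyProxy SafeCache TinyCache object] + [TinyCache object] + [SimpleQueue TinyProxy TinyCache]
  take SimpleRecord:  [SimpleRecord SafeCache TinyCache object] + [TinyProxy SafeCache TinyCache object] + [TinyCache object] + [TinyProxy TinyCache]
  take TinyProxy:  [SafeCache TinyCache object] + [TinyProxy SafeCache TinyCache object] + [TinyCache object] + [TinyProxy TinyCache]
  take SafeCache:  [SafeCache TinyCache object] + [SafeCache TinyCache object] + [TinyCache object] + [TinyCache]
  take TinyCache:  [TinyCache object] + [TinyCache object] + [TinyCache object] + [TinyCache]
  take object:  [object] + [object] + [object]
MRO: RemoteCache SimpleQueue SimpleRecord TinyProxy SafeCache TinyCache object
SimpleRecord sits at index 2.

2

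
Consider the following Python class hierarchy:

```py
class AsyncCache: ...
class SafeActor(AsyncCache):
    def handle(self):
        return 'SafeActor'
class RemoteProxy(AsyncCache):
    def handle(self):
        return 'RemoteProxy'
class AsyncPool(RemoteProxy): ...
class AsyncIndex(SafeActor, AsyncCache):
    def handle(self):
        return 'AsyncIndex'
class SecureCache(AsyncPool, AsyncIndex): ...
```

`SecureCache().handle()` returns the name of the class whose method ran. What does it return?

L[SecureCache] = SecureCache + merge(L[AsyncPool], L[AsyncIndex], [AsyncPool AsyncIndex])
  take AsyncPool:  [AsyncPool RemoteProxy AsyncCache object] + [AsyncIndex SafeActor AsyncCache object] + [AsyncPool AsyncIndex]
  take RemoteProxy:  [RemoteProxy AsyncCache object] + [AsyncIndex SafeActor AsyncCache object] + [AsyncIndex]
  take AsyncIndex:  [AsyncCache object] + [AsyncIndex SafeActor AsyncCache object] + [AsyncIndex]
  take SafeActor:  [AsyncCache object] + [SafeActor AsyncCache object]
  take AsyncCache:  [AsyncCache object] + [AsyncCache object]
  take object:  [object] + [object]
MRO: SecureCache AsyncPool RemoteProxy AsyncIndex SafeActor AsyncCache object
handle is defined in: AsyncIndex, RemoteProxy, SafeActor. First along the MRO is RemoteProxy.

RemoteProxy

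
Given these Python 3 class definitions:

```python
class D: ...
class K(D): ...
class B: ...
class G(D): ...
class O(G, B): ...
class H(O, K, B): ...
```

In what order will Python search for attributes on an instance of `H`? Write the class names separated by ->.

L[H] = H + merge(L[O], L[K], L[B], [O K B])
  take O:  [O G D B object] + [K D object] + [B object] + [O K B]
  take G:  [G D B object] + [K D object] + [B object] + [K B]
  take K:  [D B object] + [K D object] + [B object] + [K B]
  take D:  [D B object] + [D object] + [B object] + [B]
  take B:  [B object] + [object] + [B object] + [B]
  take object:  [object] + [object] + [object]

H -> O -> G -> K -> D -> B -> object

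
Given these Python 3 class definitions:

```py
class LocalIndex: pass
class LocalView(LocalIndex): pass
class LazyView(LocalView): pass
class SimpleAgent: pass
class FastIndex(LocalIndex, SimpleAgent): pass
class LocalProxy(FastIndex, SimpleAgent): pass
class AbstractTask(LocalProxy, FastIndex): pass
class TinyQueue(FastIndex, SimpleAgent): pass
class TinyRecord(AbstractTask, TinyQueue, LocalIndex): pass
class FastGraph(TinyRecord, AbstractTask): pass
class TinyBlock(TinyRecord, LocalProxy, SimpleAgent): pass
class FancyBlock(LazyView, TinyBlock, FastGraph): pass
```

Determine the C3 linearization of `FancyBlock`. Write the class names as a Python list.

[FancyBlock, LazyView, LocalView, TinyBlock, FastGraph, TinyRecord, AbstractTask, LocalProxy, TinyQueue, FastIndex, LocalIndex, SimpleAgent, object]

L[FancyBlock] = FancyBlock + merge(L[LazyView], L[TinyBlock], L[FastGraph], [LazyView TinyBlock FastGraph])
  take LazyView:  [LazyView LocalView LocalIndex object] + [TinyBlock TinyRecord AbstractTask LocalProxy TinyQueue FastIndex LocalIndex SimpleAgent object] + [FastGraph TinyRecord AbstractTask LocalProxy TinyQueue FastIndex LocalIndex SimpleAgent object] + [LazyView TinyBlock FastGraph]
  take LocalView:  [LocalView LocalIndex object] + [TinyBlock TinyRecord AbstractTask LocalProxy TinyQueue FastIndex LocalIndex SimpleAgent object] + [FastGraph TinyRecord AbstractTask LocalProxy TinyQueue FastIndex LocalIndex SimpleAgent object] + [TinyBlock FastGraph]
  take TinyBlock:  [LocalIndex object] + [TinyBlock TinyRecord AbstractTask LocalProxy TinyQueue FastIndex LocalIndex SimpleAgent object] + [FastGraph TinyRecord AbstractTask LocalProxy TinyQueue FastIndex LocalIndex SimpleAgent object] + [TinyBlock FastGraph]
  take FastGraph:  [LocalIndex object] + [TinyRecord AbstractTask LocalProxy TinyQueue FastIndex LocalIndex SimpleAgent object] + [FastGraph TinyRecord AbstractTask LocalProxy TinyQueue FastIndex LocalIndex SimpleAgent object] + [FastGraph]
  take TinyRecord:  [LocalIndex object] + [TinyRecord AbstractTask LocalProxy TinyQueue FastIndex LocalIndex SimpleAgent object] + [TinyRecord AbstractTask LocalProxy TinyQueue FastIndex LocalIndex SimpleAgent object]
  take AbstractTask:  [LocalIndex object] + [AbstractTask LocalProxy TinyQueue FastIndex LocalIndex SimpleAgent object] + [AbstractTask LocalProxy TinyQueue FastIndex LocalIndex SimpleAgent object]
  take LocalProxy:  [LocalIndex object] + [LocalProxy TinyQueue FastIndex LocalIndex SimpleAgent object] + [LocalProxy TinyQueue FastIndex LocalIndex SimpleAgent object]
  take TinyQueue:  [LocalIndex object] + [TinyQueue FastIndex LocalIndex SimpleAgent object] + [TinyQueue FastIndex LocalIndex SimpleAgent object]
  take FastIndex:  [LocalIndex object] + [FastIndex LocalIndex SimpleAgent object] + [FastIndex LocalIndex SimpleAgent object]
  take LocalIndex:  [LocalIndex object] + [LocalIndex SimpleAgent object] + [LocalIndex SimpleAgent object]
  take SimpleAgent:  [object] + [SimpleAgent object] + [SimpleAgent object]
  take object:  [object] + [object] + [object]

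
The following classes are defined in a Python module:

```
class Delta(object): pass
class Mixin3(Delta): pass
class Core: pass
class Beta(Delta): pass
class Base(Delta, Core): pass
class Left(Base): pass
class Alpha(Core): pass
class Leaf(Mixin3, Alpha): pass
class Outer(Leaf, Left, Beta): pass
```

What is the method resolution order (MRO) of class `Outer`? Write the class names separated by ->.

L[Outer] = Outer + merge(L[Leaf], L[Left], L[Beta], [Leaf Left Beta])
  take Leaf:  [Leaf Mixin3 Delta Alpha Core object] + [Left Base Delta Core object] + [Beta Delta object] + [Leaf Left Beta]
  take Mixin3:  [Mixin3 Delta Alpha Core object] + [Left Base Delta Core object] + [Beta Delta object] + [Left Beta]
  take Left:  [Delta Alpha Core object] + [Left Base Delta Core object] + [Beta Delta object] + [Left Beta]
  take Base:  [Delta Alpha Core object] + [Base Delta Core object] + [Beta Delta object] + [Beta]
  take Beta:  [Delta Alpha Core object] + [Delta Core object] + [Beta Delta object] + [Beta]
  take Delta:  [Delta Alpha Core object] + [Delta Core object] + [Delta object]
  take Alpha:  [Alpha Core object] + [Core object] + [object]
  take Core:  [Core object] + [Core object] + [object]
  take object:  [object] + [object] + [object]

Outer -> Leaf -> Mixin3 -> Left -> Base -> Beta -> Delta -> Alpha -> Core -> object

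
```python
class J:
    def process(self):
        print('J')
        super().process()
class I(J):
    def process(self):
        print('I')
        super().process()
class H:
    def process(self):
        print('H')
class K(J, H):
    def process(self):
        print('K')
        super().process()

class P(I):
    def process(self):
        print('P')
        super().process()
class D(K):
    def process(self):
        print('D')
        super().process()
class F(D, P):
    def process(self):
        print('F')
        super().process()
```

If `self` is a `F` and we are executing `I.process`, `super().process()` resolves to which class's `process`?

J

L[F] = F + merge(L[D], L[P], [D P])
  take D:  [D K J H object] + [P I J object] + [D P]
  take K:  [K J H object] + [P I J object] + [P]
  take P:  [J H object] + [P I J object] + [P]
  take I:  [J H object] + [I J object]
  take J:  [J H object] + [J object]
  take H:  [H object] + [object]
  take object:  [object] + [object]
MRO: F D K P I J H object
super() in I.process on a F instance goes to the class after I in F's MRO: J.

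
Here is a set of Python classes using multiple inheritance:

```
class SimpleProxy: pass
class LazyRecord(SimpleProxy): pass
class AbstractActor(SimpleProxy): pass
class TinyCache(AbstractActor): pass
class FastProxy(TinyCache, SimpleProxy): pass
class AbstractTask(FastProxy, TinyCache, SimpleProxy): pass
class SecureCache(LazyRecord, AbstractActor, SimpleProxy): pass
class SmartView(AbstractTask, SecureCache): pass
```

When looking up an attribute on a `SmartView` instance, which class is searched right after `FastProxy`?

L[SmartView] = SmartView + merge(L[AbstractTask], L[SecureCache], [AbstractTask SecureCache])
  take AbstractTask:  [AbstractTask FastProxy TinyCache AbstractActor SimpleProxy object] + [SecureCache LazyRecord AbstractActor SimpleProxy object] + [AbstractTask SecureCache]
  take FastProxy:  [FastProxy TinyCache AbstractActor SimpleProxy object] + [SecureCache LazyRecord AbstractActor SimpleProxy object] + [SecureCache]
  take TinyCache:  [TinyCache AbstractActor SimpleProxy object] + [SecureCache LazyRecord AbstractActor SimpleProxy object] + [SecureCache]
  take SecureCache:  [AbstractActor SimpleProxy object] + [SecureCache LazyRecord AbstractActor SimpleProxy object] + [SecureCache]
  take LazyRecord:  [AbstractActor SimpleProxy object] + [LazyRecord AbstractActor SimpleProxy object]
  take AbstractActor:  [AbstractActor SimpleProxy object] + [AbstractActor SimpleProxy object]
  take SimpleProxy:  [SimpleProxy object] + [SimpleProxy object]
  take object:  [object] + [object]
MRO: SmartView AbstractTask FastProxy TinyCache SecureCache LazyRecord AbstractActor SimpleProxy object
FastProxy is at position 2; next is TinyCache.

TinyCache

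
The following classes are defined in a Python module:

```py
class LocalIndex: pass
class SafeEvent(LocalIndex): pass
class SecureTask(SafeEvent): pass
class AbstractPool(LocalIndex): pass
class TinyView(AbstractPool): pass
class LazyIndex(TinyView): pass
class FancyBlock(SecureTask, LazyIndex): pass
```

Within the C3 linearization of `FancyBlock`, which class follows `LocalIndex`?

object

L[FancyBlock] = FancyBlock + merge(L[SecureTask], L[LazyIndex], [SecureTask LazyIndex])
  take SecureTask:  [SecureTask SafeEvent LocalIndex object] + [LazyIndex TinyView AbstractPool LocalIndex object] + [SecureTask LazyIndex]
  take SafeEvent:  [SafeEvent LocalIndex object] + [LazyIndex TinyView AbstractPool LocalIndex object] + [LazyIndex]
  take LazyIndex:  [LocalIndex object] + [LazyIndex TinyView AbstractPool LocalIndex object] + [LazyIndex]
  take TinyView:  [LocalIndex object] + [TinyView AbstractPool LocalIndex object]
  take AbstractPool:  [LocalIndex object] + [AbstractPool LocalIndex object]
  take LocalIndex:  [LocalIndex object] + [LocalIndex object]
  take object:  [object] + [object]
MRO: FancyBlock SecureTask SafeEvent LazyIndex TinyView AbstractPool LocalIndex object
LocalIndex is at position 6; next is object.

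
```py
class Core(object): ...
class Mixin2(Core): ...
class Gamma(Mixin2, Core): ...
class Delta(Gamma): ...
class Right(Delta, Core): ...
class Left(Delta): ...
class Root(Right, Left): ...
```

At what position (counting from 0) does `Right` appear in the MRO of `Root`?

L[Root] = Root + merge(L[Right], L[Left], [Right Left])
  take Right:  [Right Delta Gamma Mixin2 Core object] + [Left Delta Gamma Mixin2 Core object] + [Right Left]
  take Left:  [Delta Gamma Mixin2 Core object] + [Left Delta Gamma Mixin2 Core object] + [Left]
  take Delta:  [Delta Gamma Mixin2 Core object] + [Delta Gamma Mixin2 Core object]
  take Gamma:  [Gamma Mixin2 Core object] + [Gamma Mixin2 Core object]
  take Mixin2:  [Mixin2 Core object] + [Mixin2 Core object]
  take Core:  [Core object] + [Core object]
  take object:  [object] + [object]
MRO: Root Right Left Delta Gamma Mixin2 Core object
Right sits at index 1.

1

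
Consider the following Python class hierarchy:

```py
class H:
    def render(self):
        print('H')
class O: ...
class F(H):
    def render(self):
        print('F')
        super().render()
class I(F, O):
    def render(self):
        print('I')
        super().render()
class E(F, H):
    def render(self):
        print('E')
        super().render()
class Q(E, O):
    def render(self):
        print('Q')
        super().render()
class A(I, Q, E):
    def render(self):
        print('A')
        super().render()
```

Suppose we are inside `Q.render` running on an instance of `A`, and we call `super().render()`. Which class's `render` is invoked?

L[A] = A + merge(L[I], L[Q], L[E], [I Q E])
  take I:  [I F H O object] + [Q E F H O object] + [E F H object] + [I Q E]
  take Q:  [F H O object] + [Q E F H O object] + [E F H object] + [Q E]
  take E:  [F H O object] + [E F H O object] + [E F H object] + [E]
  take F:  [F H O object] + [F H O object] + [F H object]
  take H:  [H O object] + [H O object] + [H object]
  take O:  [O object] + [O object] + [object]
  take object:  [object] + [object] + [object]
MRO: A I Q E F H O object
super() in Q.render on a A instance goes to the class after Q in A's MRO: E.

E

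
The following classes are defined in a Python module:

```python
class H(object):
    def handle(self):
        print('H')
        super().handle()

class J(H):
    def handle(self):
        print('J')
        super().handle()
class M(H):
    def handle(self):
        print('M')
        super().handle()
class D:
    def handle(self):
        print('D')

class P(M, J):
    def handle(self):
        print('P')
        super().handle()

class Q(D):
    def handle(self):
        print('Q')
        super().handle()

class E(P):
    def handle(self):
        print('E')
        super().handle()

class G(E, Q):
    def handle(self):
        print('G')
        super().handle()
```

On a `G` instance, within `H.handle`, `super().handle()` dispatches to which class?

Q

L[G] = G + merge(L[E], L[Q], [E Q])
  take E:  [E P M J H object] + [Q D object] + [E Q]
  take P:  [P M J H object] + [Q D object] + [Q]
  take M:  [M J H object] + [Q D object] + [Q]
  take J:  [J H object] + [Q D object] + [Q]
  take H:  [H object] + [Q D object] + [Q]
  take Q:  [object] + [Q D object] + [Q]
  take D:  [object] + [D object]
  take object:  [object] + [object]
MRO: G E P M J H Q D object
super() in H.handle on a G instance goes to the class after H in G's MRO: Q.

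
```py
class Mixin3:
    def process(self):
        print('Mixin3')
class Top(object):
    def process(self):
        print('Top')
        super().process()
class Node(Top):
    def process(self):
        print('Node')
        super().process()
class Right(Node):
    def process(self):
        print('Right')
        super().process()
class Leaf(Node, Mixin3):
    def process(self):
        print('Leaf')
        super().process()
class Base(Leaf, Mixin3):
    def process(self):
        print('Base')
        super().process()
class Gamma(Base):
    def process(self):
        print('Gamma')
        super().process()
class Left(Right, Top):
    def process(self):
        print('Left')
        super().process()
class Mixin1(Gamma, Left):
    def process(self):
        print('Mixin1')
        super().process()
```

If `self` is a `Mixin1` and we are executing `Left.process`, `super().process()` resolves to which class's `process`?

Right

L[Mixin1] = Mixin1 + merge(L[Gamma], L[Left], [Gamma Left])
  take Gamma:  [Gamma Base Leaf Node Top Mixin3 object] + [Left Right Node Top object] + [Gamma Left]
  take Base:  [Base Leaf Node Top Mixin3 object] + [Left Right Node Top object] + [Left]
  take Leaf:  [Leaf Node Top Mixin3 object] + [Left Right Node Top object] + [Left]
  take Left:  [Node Top Mixin3 object] + [Left Right Node Top object] + [Left]
  take Right:  [Node Top Mixin3 object] + [Right Node Top object]
  take Node:  [Node Top Mixin3 object] + [Node Top object]
  take Top:  [Top Mixin3 object] + [Top object]
  take Mixin3:  [Mixin3 object] + [object]
  take object:  [object] + [object]
MRO: Mixin1 Gamma Base Leaf Left Right Node Top Mixin3 object
super() in Left.process on a Mixin1 instance goes to the class after Left in Mixin1's MRO: Right.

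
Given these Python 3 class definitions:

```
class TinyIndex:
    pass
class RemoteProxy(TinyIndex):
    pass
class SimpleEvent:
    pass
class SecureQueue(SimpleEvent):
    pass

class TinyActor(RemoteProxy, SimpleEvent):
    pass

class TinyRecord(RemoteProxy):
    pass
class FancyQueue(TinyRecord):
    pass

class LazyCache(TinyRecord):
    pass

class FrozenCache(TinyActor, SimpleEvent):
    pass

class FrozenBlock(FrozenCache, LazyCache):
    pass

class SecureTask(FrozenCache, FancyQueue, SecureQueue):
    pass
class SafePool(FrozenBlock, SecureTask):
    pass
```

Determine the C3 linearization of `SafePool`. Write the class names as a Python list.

[SafePool, FrozenBlock, SecureTask, FrozenCache, TinyActor, LazyCache, FancyQueue, TinyRecord, RemoteProxy, TinyIndex, SecureQueue, SimpleEvent, object]

L[SafePool] = SafePool + merge(L[FrozenBlock], L[SecureTask], [FrozenBlock SecureTask])
  take FrozenBlock:  [FrozenBlock FrozenCache TinyActor LazyCache TinyRecord RemoteProxy TinyIndex SimpleEvent object] + [SecureTask FrozenCache TinyActor FancyQueue TinyRecord RemoteProxy TinyIndex SecureQueue SimpleEvent object] + [FrozenBlock SecureTask]
  take SecureTask:  [FrozenCache TinyActor LazyCache TinyRecord RemoteProxy TinyIndex SimpleEvent object] + [SecureTask FrozenCache TinyActor FancyQueue TinyRecord RemoteProxy TinyIndex SecureQueue SimpleEvent object] + [SecureTask]
  take FrozenCache:  [FrozenCache TinyActor LazyCache TinyRecord RemoteProxy TinyIndex SimpleEvent object] + [FrozenCache TinyActor FancyQueue TinyRecord RemoteProxy TinyIndex SecureQueue SimpleEvent object]
  take TinyActor:  [TinyActor LazyCache TinyRecord RemoteProxy TinyIndex SimpleEvent object] + [TinyActor FancyQueue TinyRecord RemoteProxy TinyIndex SecureQueue SimpleEvent object]
  take LazyCache:  [LazyCache TinyRecord RemoteProxy TinyIndex SimpleEvent object] + [FancyQueue TinyRecord RemoteProxy TinyIndex SecureQueue SimpleEvent object]
  take FancyQueue:  [TinyRecord RemoteProxy TinyIndex SimpleEvent object] + [FancyQueue TinyRecord RemoteProxy TinyIndex SecureQueue SimpleEvent object]
  take TinyRecord:  [TinyRecord RemoteProxy TinyIndex SimpleEvent object] + [TinyRecord RemoteProxy TinyIndex SecureQueue SimpleEvent object]
  take RemoteProxy:  [RemoteProxy TinyIndex SimpleEvent object] + [RemoteProxy TinyIndex SecureQueue SimpleEvent object]
  take TinyIndex:  [TinyIndex SimpleEvent object] + [TinyIndex SecureQueue SimpleEvent object]
  take SecureQueue:  [SimpleEvent object] + [SecureQueue SimpleEvent object]
  take SimpleEvent:  [SimpleEvent object] + [SimpleEvent object]
  take object:  [object] + [object]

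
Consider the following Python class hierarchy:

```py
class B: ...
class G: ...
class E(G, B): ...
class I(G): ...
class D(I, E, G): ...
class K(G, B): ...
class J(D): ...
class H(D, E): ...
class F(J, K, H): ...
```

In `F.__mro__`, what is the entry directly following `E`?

L[F] = F + merge(L[J], L[K], L[H], [J K H])
  take J:  [J D I E G B object] + [K G B object] + [H D I E G B object] + [J K H]
  take K:  [D I E G B object] + [K G B object] + [H D I E G B object] + [K H]
  take H:  [D I E G B object] + [G B object] + [H D I E G B object] + [H]
  take D:  [D I E G B object] + [G B object] + [D I E G B object]
  take I:  [I E G B object] + [G B object] + [I E G B object]
  take E:  [E G B object] + [G B object] + [E G B object]
  take G:  [G B object] + [G B object] + [G B object]
  take B:  [B object] + [B object] + [B object]
  take object:  [object] + [object] + [object]
MRO: F J K H D I E G B object
E is at position 6; next is G.

G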